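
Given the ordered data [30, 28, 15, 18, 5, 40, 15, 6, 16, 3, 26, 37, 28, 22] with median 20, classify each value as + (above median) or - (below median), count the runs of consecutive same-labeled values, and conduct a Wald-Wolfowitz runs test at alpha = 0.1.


Step 1: Compute median = 20; label A = above, B = below.
Labels in order: AABBBABBBBAAAA  (n_A = 7, n_B = 7)
Step 2: Count runs R = 5.
Step 3: Under H0 (random ordering), E[R] = 2*n_A*n_B/(n_A+n_B) + 1 = 2*7*7/14 + 1 = 8.0000.
        Var[R] = 2*n_A*n_B*(2*n_A*n_B - n_A - n_B) / ((n_A+n_B)^2 * (n_A+n_B-1)) = 8232/2548 = 3.2308.
        SD[R] = 1.7974.
Step 4: Continuity-corrected z = (R + 0.5 - E[R]) / SD[R] = (5 + 0.5 - 8.0000) / 1.7974 = -1.3909.
Step 5: Two-sided p-value via normal approximation = 2*(1 - Phi(|z|)) = 0.164264.
Step 6: alpha = 0.1. fail to reject H0.

R = 5, z = -1.3909, p = 0.164264, fail to reject H0.


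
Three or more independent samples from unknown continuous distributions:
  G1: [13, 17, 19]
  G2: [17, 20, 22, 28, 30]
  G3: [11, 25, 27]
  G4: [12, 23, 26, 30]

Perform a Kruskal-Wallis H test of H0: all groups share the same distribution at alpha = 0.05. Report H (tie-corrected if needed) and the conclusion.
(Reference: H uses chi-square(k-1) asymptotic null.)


Step 1: Combine all N = 15 observations and assign midranks.
sorted (value, group, rank): (11,G3,1), (12,G4,2), (13,G1,3), (17,G1,4.5), (17,G2,4.5), (19,G1,6), (20,G2,7), (22,G2,8), (23,G4,9), (25,G3,10), (26,G4,11), (27,G3,12), (28,G2,13), (30,G2,14.5), (30,G4,14.5)
Step 2: Sum ranks within each group.
R_1 = 13.5 (n_1 = 3)
R_2 = 47 (n_2 = 5)
R_3 = 23 (n_3 = 3)
R_4 = 36.5 (n_4 = 4)
Step 3: H = 12/(N(N+1)) * sum(R_i^2/n_i) - 3(N+1)
     = 12/(15*16) * (13.5^2/3 + 47^2/5 + 23^2/3 + 36.5^2/4) - 3*16
     = 0.050000 * 1011.95 - 48
     = 2.597292.
Step 4: Ties present; correction factor C = 1 - 12/(15^3 - 15) = 0.996429. Corrected H = 2.597292 / 0.996429 = 2.606601.
Step 5: Under H0, H ~ chi^2(3); p-value = 0.456333.
Step 6: alpha = 0.05. fail to reject H0.

H = 2.6066, df = 3, p = 0.456333, fail to reject H0.


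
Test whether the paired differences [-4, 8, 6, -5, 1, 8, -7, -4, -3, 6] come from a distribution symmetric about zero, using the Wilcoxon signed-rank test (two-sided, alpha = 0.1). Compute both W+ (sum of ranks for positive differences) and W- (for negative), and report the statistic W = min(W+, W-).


Step 1: Drop any zero differences (none here) and take |d_i|.
|d| = [4, 8, 6, 5, 1, 8, 7, 4, 3, 6]
Step 2: Midrank |d_i| (ties get averaged ranks).
ranks: |4|->3.5, |8|->9.5, |6|->6.5, |5|->5, |1|->1, |8|->9.5, |7|->8, |4|->3.5, |3|->2, |6|->6.5
Step 3: Attach original signs; sum ranks with positive sign and with negative sign.
W+ = 9.5 + 6.5 + 1 + 9.5 + 6.5 = 33
W- = 3.5 + 5 + 8 + 3.5 + 2 = 22
(Check: W+ + W- = 55 should equal n(n+1)/2 = 55.)
Step 4: Test statistic W = min(W+, W-) = 22.
Step 5: Ties in |d|, so use the tie-corrected normal approximation.
        E[W] = n(n+1)/4 = 10*11/4 = 27.5.
        Tie groups: |d|=4 (t=2), |d|=6 (t=2), |d|=8 (t=2); sum(t^3 - t) = 18.
        Var[W] = n(n+1)(2n+1)/24 - sum(t^3-t)/48 = 2310/24 - 18/48 = 95.875.
        z = (W - E[W]) / sqrt(Var[W]) = (22 - 27.5) / 9.7916 = -0.5617.
        Two-sided p = 2*Phi(z) = 0.574316.
Step 6: alpha = 0.1. fail to reject H0.

W+ = 33, W- = 22, W = min = 22, p = 0.574316, fail to reject H0.


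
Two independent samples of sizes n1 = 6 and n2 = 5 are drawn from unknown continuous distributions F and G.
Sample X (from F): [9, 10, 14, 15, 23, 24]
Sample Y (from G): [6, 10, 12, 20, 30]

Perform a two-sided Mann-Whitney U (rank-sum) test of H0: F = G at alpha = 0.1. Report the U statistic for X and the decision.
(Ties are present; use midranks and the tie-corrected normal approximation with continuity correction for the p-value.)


Step 1: Combine and sort all 11 observations; assign midranks.
sorted (value, group): (6,Y), (9,X), (10,X), (10,Y), (12,Y), (14,X), (15,X), (20,Y), (23,X), (24,X), (30,Y)
ranks: 6->1, 9->2, 10->3.5, 10->3.5, 12->5, 14->6, 15->7, 20->8, 23->9, 24->10, 30->11
Step 2: Rank sum for X: R1 = 2 + 3.5 + 6 + 7 + 9 + 10 = 37.5.
Step 3: U_X = R1 - n1(n1+1)/2 = 37.5 - 6*7/2 = 37.5 - 21 = 16.5.
       U_Y = n1*n2 - U_X = 30 - 16.5 = 13.5.
Step 4: Ties are present, so use the tie-corrected normal approximation (with continuity correction) for the p-value.
Step 5: p-value = 0.854805; compare to alpha = 0.1. fail to reject H0.

U_X = 16.5, p = 0.854805, fail to reject H0 at alpha = 0.1.


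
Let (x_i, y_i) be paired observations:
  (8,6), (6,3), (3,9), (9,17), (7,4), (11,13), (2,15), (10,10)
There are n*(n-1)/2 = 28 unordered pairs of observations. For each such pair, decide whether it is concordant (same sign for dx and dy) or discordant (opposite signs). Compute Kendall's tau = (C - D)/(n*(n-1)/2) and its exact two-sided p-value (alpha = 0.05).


Step 1: Enumerate the 28 unordered pairs (i,j) with i<j and classify each by sign(x_j-x_i) * sign(y_j-y_i).
  (1,2):dx=-2,dy=-3->C; (1,3):dx=-5,dy=+3->D; (1,4):dx=+1,dy=+11->C; (1,5):dx=-1,dy=-2->C
  (1,6):dx=+3,dy=+7->C; (1,7):dx=-6,dy=+9->D; (1,8):dx=+2,dy=+4->C; (2,3):dx=-3,dy=+6->D
  (2,4):dx=+3,dy=+14->C; (2,5):dx=+1,dy=+1->C; (2,6):dx=+5,dy=+10->C; (2,7):dx=-4,dy=+12->D
  (2,8):dx=+4,dy=+7->C; (3,4):dx=+6,dy=+8->C; (3,5):dx=+4,dy=-5->D; (3,6):dx=+8,dy=+4->C
  (3,7):dx=-1,dy=+6->D; (3,8):dx=+7,dy=+1->C; (4,5):dx=-2,dy=-13->C; (4,6):dx=+2,dy=-4->D
  (4,7):dx=-7,dy=-2->C; (4,8):dx=+1,dy=-7->D; (5,6):dx=+4,dy=+9->C; (5,7):dx=-5,dy=+11->D
  (5,8):dx=+3,dy=+6->C; (6,7):dx=-9,dy=+2->D; (6,8):dx=-1,dy=-3->C; (7,8):dx=+8,dy=-5->D
Step 2: C = 17, D = 11, total pairs = 28.
Step 3: tau = (C - D)/(n(n-1)/2) = (17 - 11)/28 = 0.214286.
Step 4: Exact two-sided p-value (enumerate n! = 40320 permutations of y under H0): p = 0.548413.
Step 5: alpha = 0.05. fail to reject H0.

tau_b = 0.2143 (C=17, D=11), p = 0.548413, fail to reject H0.


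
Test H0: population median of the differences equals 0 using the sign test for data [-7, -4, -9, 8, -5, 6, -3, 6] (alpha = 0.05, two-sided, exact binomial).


Step 1: Discard zero differences. Original n = 8; n_eff = number of nonzero differences = 8.
Nonzero differences (with sign): -7, -4, -9, +8, -5, +6, -3, +6
Step 2: Count signs: positive = 3, negative = 5.
Step 3: Under H0: P(positive) = 0.5, so the number of positives S ~ Bin(8, 0.5).
Step 4: Two-sided exact p-value = sum of Bin(8,0.5) probabilities at or below the observed probability = 0.726562.
Step 5: alpha = 0.05. fail to reject H0.

n_eff = 8, pos = 3, neg = 5, p = 0.726562, fail to reject H0.


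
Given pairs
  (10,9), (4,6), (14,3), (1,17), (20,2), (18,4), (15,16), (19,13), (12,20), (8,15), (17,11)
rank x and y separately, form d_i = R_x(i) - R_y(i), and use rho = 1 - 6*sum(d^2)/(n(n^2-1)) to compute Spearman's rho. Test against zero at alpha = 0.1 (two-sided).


Step 1: Rank x and y separately (midranks; no ties here).
rank(x): 10->4, 4->2, 14->6, 1->1, 20->11, 18->9, 15->7, 19->10, 12->5, 8->3, 17->8
rank(y): 9->5, 6->4, 3->2, 17->10, 2->1, 4->3, 16->9, 13->7, 20->11, 15->8, 11->6
Step 2: d_i = R_x(i) - R_y(i); compute d_i^2.
  (4-5)^2=1, (2-4)^2=4, (6-2)^2=16, (1-10)^2=81, (11-1)^2=100, (9-3)^2=36, (7-9)^2=4, (10-7)^2=9, (5-11)^2=36, (3-8)^2=25, (8-6)^2=4
sum(d^2) = 316.
Step 3: rho = 1 - 6*316 / (11*(11^2 - 1)) = 1 - 1896/1320 = -0.436364.
Step 4: Under H0, t = rho * sqrt((n-2)/(1-rho^2)) = -1.4549 ~ t(9).
Step 5: Two-sided p-value from the t-distribution with 9 df = 0.179665.
Step 6: alpha = 0.1. fail to reject H0.

rho = -0.4364, p = 0.179665, fail to reject H0 at alpha = 0.1.


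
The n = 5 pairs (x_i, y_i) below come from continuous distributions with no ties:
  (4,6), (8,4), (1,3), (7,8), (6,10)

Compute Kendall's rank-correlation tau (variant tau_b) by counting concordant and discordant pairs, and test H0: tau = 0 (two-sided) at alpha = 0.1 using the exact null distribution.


Step 1: Enumerate the 10 unordered pairs (i,j) with i<j and classify each by sign(x_j-x_i) * sign(y_j-y_i).
  (1,2):dx=+4,dy=-2->D; (1,3):dx=-3,dy=-3->C; (1,4):dx=+3,dy=+2->C; (1,5):dx=+2,dy=+4->C
  (2,3):dx=-7,dy=-1->C; (2,4):dx=-1,dy=+4->D; (2,5):dx=-2,dy=+6->D; (3,4):dx=+6,dy=+5->C
  (3,5):dx=+5,dy=+7->C; (4,5):dx=-1,dy=+2->D
Step 2: C = 6, D = 4, total pairs = 10.
Step 3: tau = (C - D)/(n(n-1)/2) = (6 - 4)/10 = 0.200000.
Step 4: Exact two-sided p-value (enumerate n! = 120 permutations of y under H0): p = 0.816667.
Step 5: alpha = 0.1. fail to reject H0.

tau_b = 0.2000 (C=6, D=4), p = 0.816667, fail to reject H0.


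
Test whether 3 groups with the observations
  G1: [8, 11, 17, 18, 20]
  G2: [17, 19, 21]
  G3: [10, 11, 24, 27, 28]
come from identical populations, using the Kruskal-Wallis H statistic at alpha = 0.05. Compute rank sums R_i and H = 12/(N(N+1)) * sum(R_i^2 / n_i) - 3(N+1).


Step 1: Combine all N = 13 observations and assign midranks.
sorted (value, group, rank): (8,G1,1), (10,G3,2), (11,G1,3.5), (11,G3,3.5), (17,G1,5.5), (17,G2,5.5), (18,G1,7), (19,G2,8), (20,G1,9), (21,G2,10), (24,G3,11), (27,G3,12), (28,G3,13)
Step 2: Sum ranks within each group.
R_1 = 26 (n_1 = 5)
R_2 = 23.5 (n_2 = 3)
R_3 = 41.5 (n_3 = 5)
Step 3: H = 12/(N(N+1)) * sum(R_i^2/n_i) - 3(N+1)
     = 12/(13*14) * (26^2/5 + 23.5^2/3 + 41.5^2/5) - 3*14
     = 0.065934 * 663.733 - 42
     = 1.762637.
Step 4: Ties present; correction factor C = 1 - 12/(13^3 - 13) = 0.994505. Corrected H = 1.762637 / 0.994505 = 1.772376.
Step 5: Under H0, H ~ chi^2(2); p-value = 0.412224.
Step 6: alpha = 0.05. fail to reject H0.

H = 1.7724, df = 2, p = 0.412224, fail to reject H0.


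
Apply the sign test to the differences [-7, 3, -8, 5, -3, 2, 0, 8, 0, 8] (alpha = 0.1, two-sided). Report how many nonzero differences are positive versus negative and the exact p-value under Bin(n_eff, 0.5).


Step 1: Discard zero differences. Original n = 10; n_eff = number of nonzero differences = 8.
Nonzero differences (with sign): -7, +3, -8, +5, -3, +2, +8, +8
Step 2: Count signs: positive = 5, negative = 3.
Step 3: Under H0: P(positive) = 0.5, so the number of positives S ~ Bin(8, 0.5).
Step 4: Two-sided exact p-value = sum of Bin(8,0.5) probabilities at or below the observed probability = 0.726562.
Step 5: alpha = 0.1. fail to reject H0.

n_eff = 8, pos = 5, neg = 3, p = 0.726562, fail to reject H0.


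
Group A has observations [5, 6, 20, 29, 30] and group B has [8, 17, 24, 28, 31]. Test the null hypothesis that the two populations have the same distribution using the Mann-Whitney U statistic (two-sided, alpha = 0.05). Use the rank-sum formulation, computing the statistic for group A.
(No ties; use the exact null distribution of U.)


Step 1: Combine and sort all 10 observations; assign midranks.
sorted (value, group): (5,X), (6,X), (8,Y), (17,Y), (20,X), (24,Y), (28,Y), (29,X), (30,X), (31,Y)
ranks: 5->1, 6->2, 8->3, 17->4, 20->5, 24->6, 28->7, 29->8, 30->9, 31->10
Step 2: Rank sum for X: R1 = 1 + 2 + 5 + 8 + 9 = 25.
Step 3: U_X = R1 - n1(n1+1)/2 = 25 - 5*6/2 = 25 - 15 = 10.
       U_Y = n1*n2 - U_X = 25 - 10 = 15.
Step 4: No ties, so the exact null distribution of U (based on enumerating the C(10,5) = 252 equally likely rank assignments) gives the two-sided p-value.
Step 5: p-value = 0.690476; compare to alpha = 0.05. fail to reject H0.

U_X = 10, p = 0.690476, fail to reject H0 at alpha = 0.05.


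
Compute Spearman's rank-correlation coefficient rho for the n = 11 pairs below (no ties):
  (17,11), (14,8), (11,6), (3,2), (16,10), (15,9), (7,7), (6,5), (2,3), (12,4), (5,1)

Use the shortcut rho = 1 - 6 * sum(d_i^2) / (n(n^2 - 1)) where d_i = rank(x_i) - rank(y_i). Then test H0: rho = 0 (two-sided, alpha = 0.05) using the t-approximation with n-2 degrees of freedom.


Step 1: Rank x and y separately (midranks; no ties here).
rank(x): 17->11, 14->8, 11->6, 3->2, 16->10, 15->9, 7->5, 6->4, 2->1, 12->7, 5->3
rank(y): 11->11, 8->8, 6->6, 2->2, 10->10, 9->9, 7->7, 5->5, 3->3, 4->4, 1->1
Step 2: d_i = R_x(i) - R_y(i); compute d_i^2.
  (11-11)^2=0, (8-8)^2=0, (6-6)^2=0, (2-2)^2=0, (10-10)^2=0, (9-9)^2=0, (5-7)^2=4, (4-5)^2=1, (1-3)^2=4, (7-4)^2=9, (3-1)^2=4
sum(d^2) = 22.
Step 3: rho = 1 - 6*22 / (11*(11^2 - 1)) = 1 - 132/1320 = 0.900000.
Step 4: Under H0, t = rho * sqrt((n-2)/(1-rho^2)) = 6.1942 ~ t(9).
Step 5: Two-sided p-value from the t-distribution with 9 df = 0.000160.
Step 6: alpha = 0.05. reject H0.

rho = 0.9000, p = 0.000160, reject H0 at alpha = 0.05.


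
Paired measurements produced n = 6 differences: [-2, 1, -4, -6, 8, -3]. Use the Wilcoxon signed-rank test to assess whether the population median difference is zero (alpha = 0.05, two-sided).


Step 1: Drop any zero differences (none here) and take |d_i|.
|d| = [2, 1, 4, 6, 8, 3]
Step 2: Midrank |d_i| (ties get averaged ranks).
ranks: |2|->2, |1|->1, |4|->4, |6|->5, |8|->6, |3|->3
Step 3: Attach original signs; sum ranks with positive sign and with negative sign.
W+ = 1 + 6 = 7
W- = 2 + 4 + 5 + 3 = 14
(Check: W+ + W- = 21 should equal n(n+1)/2 = 21.)
Step 4: Test statistic W = min(W+, W-) = 7.
Step 5: No ties, so the exact null distribution over the 2^6 = 64 sign assignments gives the two-sided p-value = 0.562500.
Step 6: alpha = 0.05. fail to reject H0.

W+ = 7, W- = 14, W = min = 7, p = 0.562500, fail to reject H0.


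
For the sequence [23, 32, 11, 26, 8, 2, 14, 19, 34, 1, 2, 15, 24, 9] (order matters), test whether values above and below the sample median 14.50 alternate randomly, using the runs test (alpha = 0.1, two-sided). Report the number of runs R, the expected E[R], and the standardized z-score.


Step 1: Compute median = 14.50; label A = above, B = below.
Labels in order: AABABBBAABBAAB  (n_A = 7, n_B = 7)
Step 2: Count runs R = 8.
Step 3: Under H0 (random ordering), E[R] = 2*n_A*n_B/(n_A+n_B) + 1 = 2*7*7/14 + 1 = 8.0000.
        Var[R] = 2*n_A*n_B*(2*n_A*n_B - n_A - n_B) / ((n_A+n_B)^2 * (n_A+n_B-1)) = 8232/2548 = 3.2308.
        SD[R] = 1.7974.
Step 4: R = E[R], so z = 0 with no continuity correction.
Step 5: Two-sided p-value via normal approximation = 2*(1 - Phi(|z|)) = 1.000000.
Step 6: alpha = 0.1. fail to reject H0.

R = 8, z = 0.0000, p = 1.000000, fail to reject H0.


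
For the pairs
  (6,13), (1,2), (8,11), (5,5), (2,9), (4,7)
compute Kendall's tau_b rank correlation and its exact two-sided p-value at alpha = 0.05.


Step 1: Enumerate the 15 unordered pairs (i,j) with i<j and classify each by sign(x_j-x_i) * sign(y_j-y_i).
  (1,2):dx=-5,dy=-11->C; (1,3):dx=+2,dy=-2->D; (1,4):dx=-1,dy=-8->C; (1,5):dx=-4,dy=-4->C
  (1,6):dx=-2,dy=-6->C; (2,3):dx=+7,dy=+9->C; (2,4):dx=+4,dy=+3->C; (2,5):dx=+1,dy=+7->C
  (2,6):dx=+3,dy=+5->C; (3,4):dx=-3,dy=-6->C; (3,5):dx=-6,dy=-2->C; (3,6):dx=-4,dy=-4->C
  (4,5):dx=-3,dy=+4->D; (4,6):dx=-1,dy=+2->D; (5,6):dx=+2,dy=-2->D
Step 2: C = 11, D = 4, total pairs = 15.
Step 3: tau = (C - D)/(n(n-1)/2) = (11 - 4)/15 = 0.466667.
Step 4: Exact two-sided p-value (enumerate n! = 720 permutations of y under H0): p = 0.272222.
Step 5: alpha = 0.05. fail to reject H0.

tau_b = 0.4667 (C=11, D=4), p = 0.272222, fail to reject H0.


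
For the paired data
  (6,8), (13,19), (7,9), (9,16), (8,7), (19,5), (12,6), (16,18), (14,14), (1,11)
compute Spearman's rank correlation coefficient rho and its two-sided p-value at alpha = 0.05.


Step 1: Rank x and y separately (midranks; no ties here).
rank(x): 6->2, 13->7, 7->3, 9->5, 8->4, 19->10, 12->6, 16->9, 14->8, 1->1
rank(y): 8->4, 19->10, 9->5, 16->8, 7->3, 5->1, 6->2, 18->9, 14->7, 11->6
Step 2: d_i = R_x(i) - R_y(i); compute d_i^2.
  (2-4)^2=4, (7-10)^2=9, (3-5)^2=4, (5-8)^2=9, (4-3)^2=1, (10-1)^2=81, (6-2)^2=16, (9-9)^2=0, (8-7)^2=1, (1-6)^2=25
sum(d^2) = 150.
Step 3: rho = 1 - 6*150 / (10*(10^2 - 1)) = 1 - 900/990 = 0.090909.
Step 4: Under H0, t = rho * sqrt((n-2)/(1-rho^2)) = 0.2582 ~ t(8).
Step 5: Two-sided p-value from the t-distribution with 8 df = 0.802772.
Step 6: alpha = 0.05. fail to reject H0.

rho = 0.0909, p = 0.802772, fail to reject H0 at alpha = 0.05.


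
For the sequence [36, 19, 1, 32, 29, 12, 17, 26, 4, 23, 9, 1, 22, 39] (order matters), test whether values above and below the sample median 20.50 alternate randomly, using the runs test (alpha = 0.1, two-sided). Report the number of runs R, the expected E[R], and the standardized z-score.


Step 1: Compute median = 20.50; label A = above, B = below.
Labels in order: ABBAABBABABBAA  (n_A = 7, n_B = 7)
Step 2: Count runs R = 9.
Step 3: Under H0 (random ordering), E[R] = 2*n_A*n_B/(n_A+n_B) + 1 = 2*7*7/14 + 1 = 8.0000.
        Var[R] = 2*n_A*n_B*(2*n_A*n_B - n_A - n_B) / ((n_A+n_B)^2 * (n_A+n_B-1)) = 8232/2548 = 3.2308.
        SD[R] = 1.7974.
Step 4: Continuity-corrected z = (R - 0.5 - E[R]) / SD[R] = (9 - 0.5 - 8.0000) / 1.7974 = 0.2782.
Step 5: Two-sided p-value via normal approximation = 2*(1 - Phi(|z|)) = 0.780879.
Step 6: alpha = 0.1. fail to reject H0.

R = 9, z = 0.2782, p = 0.780879, fail to reject H0.


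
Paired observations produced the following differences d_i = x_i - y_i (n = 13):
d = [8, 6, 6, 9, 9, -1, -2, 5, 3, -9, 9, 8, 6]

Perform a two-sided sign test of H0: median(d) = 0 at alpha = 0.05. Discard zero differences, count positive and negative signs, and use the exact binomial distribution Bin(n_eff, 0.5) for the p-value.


Step 1: Discard zero differences. Original n = 13; n_eff = number of nonzero differences = 13.
Nonzero differences (with sign): +8, +6, +6, +9, +9, -1, -2, +5, +3, -9, +9, +8, +6
Step 2: Count signs: positive = 10, negative = 3.
Step 3: Under H0: P(positive) = 0.5, so the number of positives S ~ Bin(13, 0.5).
Step 4: Two-sided exact p-value = sum of Bin(13,0.5) probabilities at or below the observed probability = 0.092285.
Step 5: alpha = 0.05. fail to reject H0.

n_eff = 13, pos = 10, neg = 3, p = 0.092285, fail to reject H0.


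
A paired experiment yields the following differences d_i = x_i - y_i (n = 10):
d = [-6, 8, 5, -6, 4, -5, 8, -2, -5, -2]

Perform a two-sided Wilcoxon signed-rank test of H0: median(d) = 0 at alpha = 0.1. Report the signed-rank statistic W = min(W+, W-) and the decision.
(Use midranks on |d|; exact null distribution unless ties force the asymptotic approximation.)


Step 1: Drop any zero differences (none here) and take |d_i|.
|d| = [6, 8, 5, 6, 4, 5, 8, 2, 5, 2]
Step 2: Midrank |d_i| (ties get averaged ranks).
ranks: |6|->7.5, |8|->9.5, |5|->5, |6|->7.5, |4|->3, |5|->5, |8|->9.5, |2|->1.5, |5|->5, |2|->1.5
Step 3: Attach original signs; sum ranks with positive sign and with negative sign.
W+ = 9.5 + 5 + 3 + 9.5 = 27
W- = 7.5 + 7.5 + 5 + 1.5 + 5 + 1.5 = 28
(Check: W+ + W- = 55 should equal n(n+1)/2 = 55.)
Step 4: Test statistic W = min(W+, W-) = 27.
Step 5: Ties in |d|, so use the tie-corrected normal approximation.
        E[W] = n(n+1)/4 = 10*11/4 = 27.5.
        Tie groups: |d|=2 (t=2), |d|=5 (t=3), |d|=6 (t=2), |d|=8 (t=2); sum(t^3 - t) = 42.
        Var[W] = n(n+1)(2n+1)/24 - sum(t^3-t)/48 = 2310/24 - 42/48 = 95.375.
        z = (W - E[W]) / sqrt(Var[W]) = (27 - 27.5) / 9.7660 = -0.0512.
        Two-sided p = 2*Phi(z) = 0.959168.
Step 6: alpha = 0.1. fail to reject H0.

W+ = 27, W- = 28, W = min = 27, p = 0.959168, fail to reject H0.


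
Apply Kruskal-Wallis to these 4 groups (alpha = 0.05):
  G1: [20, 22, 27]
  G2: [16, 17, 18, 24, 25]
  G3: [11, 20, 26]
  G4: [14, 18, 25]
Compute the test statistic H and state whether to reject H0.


Step 1: Combine all N = 14 observations and assign midranks.
sorted (value, group, rank): (11,G3,1), (14,G4,2), (16,G2,3), (17,G2,4), (18,G2,5.5), (18,G4,5.5), (20,G1,7.5), (20,G3,7.5), (22,G1,9), (24,G2,10), (25,G2,11.5), (25,G4,11.5), (26,G3,13), (27,G1,14)
Step 2: Sum ranks within each group.
R_1 = 30.5 (n_1 = 3)
R_2 = 34 (n_2 = 5)
R_3 = 21.5 (n_3 = 3)
R_4 = 19 (n_4 = 3)
Step 3: H = 12/(N(N+1)) * sum(R_i^2/n_i) - 3(N+1)
     = 12/(14*15) * (30.5^2/3 + 34^2/5 + 21.5^2/3 + 19^2/3) - 3*15
     = 0.057143 * 815.7 - 45
     = 1.611429.
Step 4: Ties present; correction factor C = 1 - 18/(14^3 - 14) = 0.993407. Corrected H = 1.611429 / 0.993407 = 1.622124.
Step 5: Under H0, H ~ chi^2(3); p-value = 0.654384.
Step 6: alpha = 0.05. fail to reject H0.

H = 1.6221, df = 3, p = 0.654384, fail to reject H0.


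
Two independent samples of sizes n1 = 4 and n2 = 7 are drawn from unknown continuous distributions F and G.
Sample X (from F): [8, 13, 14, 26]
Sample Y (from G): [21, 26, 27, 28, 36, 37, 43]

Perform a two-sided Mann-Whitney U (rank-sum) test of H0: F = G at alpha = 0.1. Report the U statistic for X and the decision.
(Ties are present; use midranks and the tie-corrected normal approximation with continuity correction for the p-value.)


Step 1: Combine and sort all 11 observations; assign midranks.
sorted (value, group): (8,X), (13,X), (14,X), (21,Y), (26,X), (26,Y), (27,Y), (28,Y), (36,Y), (37,Y), (43,Y)
ranks: 8->1, 13->2, 14->3, 21->4, 26->5.5, 26->5.5, 27->7, 28->8, 36->9, 37->10, 43->11
Step 2: Rank sum for X: R1 = 1 + 2 + 3 + 5.5 = 11.5.
Step 3: U_X = R1 - n1(n1+1)/2 = 11.5 - 4*5/2 = 11.5 - 10 = 1.5.
       U_Y = n1*n2 - U_X = 28 - 1.5 = 26.5.
Step 4: Ties are present, so use the tie-corrected normal approximation (with continuity correction) for the p-value.
Step 5: p-value = 0.023029; compare to alpha = 0.1. reject H0.

U_X = 1.5, p = 0.023029, reject H0 at alpha = 0.1.


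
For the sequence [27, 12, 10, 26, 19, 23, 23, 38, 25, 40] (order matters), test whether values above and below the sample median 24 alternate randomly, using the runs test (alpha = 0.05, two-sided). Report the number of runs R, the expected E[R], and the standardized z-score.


Step 1: Compute median = 24; label A = above, B = below.
Labels in order: ABBABBBAAA  (n_A = 5, n_B = 5)
Step 2: Count runs R = 5.
Step 3: Under H0 (random ordering), E[R] = 2*n_A*n_B/(n_A+n_B) + 1 = 2*5*5/10 + 1 = 6.0000.
        Var[R] = 2*n_A*n_B*(2*n_A*n_B - n_A - n_B) / ((n_A+n_B)^2 * (n_A+n_B-1)) = 2000/900 = 2.2222.
        SD[R] = 1.4907.
Step 4: Continuity-corrected z = (R + 0.5 - E[R]) / SD[R] = (5 + 0.5 - 6.0000) / 1.4907 = -0.3354.
Step 5: Two-sided p-value via normal approximation = 2*(1 - Phi(|z|)) = 0.737316.
Step 6: alpha = 0.05. fail to reject H0.

R = 5, z = -0.3354, p = 0.737316, fail to reject H0.


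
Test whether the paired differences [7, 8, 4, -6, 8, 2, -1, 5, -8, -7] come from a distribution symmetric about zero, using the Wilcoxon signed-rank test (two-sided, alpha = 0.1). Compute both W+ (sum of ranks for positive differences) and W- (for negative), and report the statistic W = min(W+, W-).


Step 1: Drop any zero differences (none here) and take |d_i|.
|d| = [7, 8, 4, 6, 8, 2, 1, 5, 8, 7]
Step 2: Midrank |d_i| (ties get averaged ranks).
ranks: |7|->6.5, |8|->9, |4|->3, |6|->5, |8|->9, |2|->2, |1|->1, |5|->4, |8|->9, |7|->6.5
Step 3: Attach original signs; sum ranks with positive sign and with negative sign.
W+ = 6.5 + 9 + 3 + 9 + 2 + 4 = 33.5
W- = 5 + 1 + 9 + 6.5 = 21.5
(Check: W+ + W- = 55 should equal n(n+1)/2 = 55.)
Step 4: Test statistic W = min(W+, W-) = 21.5.
Step 5: Ties in |d|, so use the tie-corrected normal approximation.
        E[W] = n(n+1)/4 = 10*11/4 = 27.5.
        Tie groups: |d|=7 (t=2), |d|=8 (t=3); sum(t^3 - t) = 30.
        Var[W] = n(n+1)(2n+1)/24 - sum(t^3-t)/48 = 2310/24 - 30/48 = 95.625.
        z = (W - E[W]) / sqrt(Var[W]) = (21.5 - 27.5) / 9.7788 = -0.6136.
        Two-sided p = 2*Phi(z) = 0.539498.
Step 6: alpha = 0.1. fail to reject H0.

W+ = 33.5, W- = 21.5, W = min = 21.5, p = 0.539498, fail to reject H0.


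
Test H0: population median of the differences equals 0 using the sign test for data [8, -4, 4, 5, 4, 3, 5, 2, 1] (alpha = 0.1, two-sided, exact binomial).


Step 1: Discard zero differences. Original n = 9; n_eff = number of nonzero differences = 9.
Nonzero differences (with sign): +8, -4, +4, +5, +4, +3, +5, +2, +1
Step 2: Count signs: positive = 8, negative = 1.
Step 3: Under H0: P(positive) = 0.5, so the number of positives S ~ Bin(9, 0.5).
Step 4: Two-sided exact p-value = sum of Bin(9,0.5) probabilities at or below the observed probability = 0.039062.
Step 5: alpha = 0.1. reject H0.

n_eff = 9, pos = 8, neg = 1, p = 0.039062, reject H0.


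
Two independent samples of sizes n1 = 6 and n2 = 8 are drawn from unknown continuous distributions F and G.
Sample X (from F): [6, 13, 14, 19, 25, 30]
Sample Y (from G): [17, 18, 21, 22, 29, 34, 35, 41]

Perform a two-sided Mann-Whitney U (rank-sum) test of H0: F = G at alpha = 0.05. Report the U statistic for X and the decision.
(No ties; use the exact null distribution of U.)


Step 1: Combine and sort all 14 observations; assign midranks.
sorted (value, group): (6,X), (13,X), (14,X), (17,Y), (18,Y), (19,X), (21,Y), (22,Y), (25,X), (29,Y), (30,X), (34,Y), (35,Y), (41,Y)
ranks: 6->1, 13->2, 14->3, 17->4, 18->5, 19->6, 21->7, 22->8, 25->9, 29->10, 30->11, 34->12, 35->13, 41->14
Step 2: Rank sum for X: R1 = 1 + 2 + 3 + 6 + 9 + 11 = 32.
Step 3: U_X = R1 - n1(n1+1)/2 = 32 - 6*7/2 = 32 - 21 = 11.
       U_Y = n1*n2 - U_X = 48 - 11 = 37.
Step 4: No ties, so the exact null distribution of U (based on enumerating the C(14,6) = 3003 equally likely rank assignments) gives the two-sided p-value.
Step 5: p-value = 0.107892; compare to alpha = 0.05. fail to reject H0.

U_X = 11, p = 0.107892, fail to reject H0 at alpha = 0.05.


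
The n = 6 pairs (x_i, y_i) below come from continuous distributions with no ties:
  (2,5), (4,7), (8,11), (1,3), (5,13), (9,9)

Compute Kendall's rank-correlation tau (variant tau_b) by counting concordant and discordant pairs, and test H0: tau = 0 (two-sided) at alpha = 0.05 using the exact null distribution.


Step 1: Enumerate the 15 unordered pairs (i,j) with i<j and classify each by sign(x_j-x_i) * sign(y_j-y_i).
  (1,2):dx=+2,dy=+2->C; (1,3):dx=+6,dy=+6->C; (1,4):dx=-1,dy=-2->C; (1,5):dx=+3,dy=+8->C
  (1,6):dx=+7,dy=+4->C; (2,3):dx=+4,dy=+4->C; (2,4):dx=-3,dy=-4->C; (2,5):dx=+1,dy=+6->C
  (2,6):dx=+5,dy=+2->C; (3,4):dx=-7,dy=-8->C; (3,5):dx=-3,dy=+2->D; (3,6):dx=+1,dy=-2->D
  (4,5):dx=+4,dy=+10->C; (4,6):dx=+8,dy=+6->C; (5,6):dx=+4,dy=-4->D
Step 2: C = 12, D = 3, total pairs = 15.
Step 3: tau = (C - D)/(n(n-1)/2) = (12 - 3)/15 = 0.600000.
Step 4: Exact two-sided p-value (enumerate n! = 720 permutations of y under H0): p = 0.136111.
Step 5: alpha = 0.05. fail to reject H0.

tau_b = 0.6000 (C=12, D=3), p = 0.136111, fail to reject H0.


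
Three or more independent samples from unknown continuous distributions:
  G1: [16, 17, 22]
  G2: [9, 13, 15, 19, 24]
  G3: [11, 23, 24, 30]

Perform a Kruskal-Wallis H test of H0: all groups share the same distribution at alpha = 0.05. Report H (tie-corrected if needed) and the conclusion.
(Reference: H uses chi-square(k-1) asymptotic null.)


Step 1: Combine all N = 12 observations and assign midranks.
sorted (value, group, rank): (9,G2,1), (11,G3,2), (13,G2,3), (15,G2,4), (16,G1,5), (17,G1,6), (19,G2,7), (22,G1,8), (23,G3,9), (24,G2,10.5), (24,G3,10.5), (30,G3,12)
Step 2: Sum ranks within each group.
R_1 = 19 (n_1 = 3)
R_2 = 25.5 (n_2 = 5)
R_3 = 33.5 (n_3 = 4)
Step 3: H = 12/(N(N+1)) * sum(R_i^2/n_i) - 3(N+1)
     = 12/(12*13) * (19^2/3 + 25.5^2/5 + 33.5^2/4) - 3*13
     = 0.076923 * 530.946 - 39
     = 1.841987.
Step 4: Ties present; correction factor C = 1 - 6/(12^3 - 12) = 0.996503. Corrected H = 1.841987 / 0.996503 = 1.848450.
Step 5: Under H0, H ~ chi^2(2); p-value = 0.396839.
Step 6: alpha = 0.05. fail to reject H0.

H = 1.8485, df = 2, p = 0.396839, fail to reject H0.


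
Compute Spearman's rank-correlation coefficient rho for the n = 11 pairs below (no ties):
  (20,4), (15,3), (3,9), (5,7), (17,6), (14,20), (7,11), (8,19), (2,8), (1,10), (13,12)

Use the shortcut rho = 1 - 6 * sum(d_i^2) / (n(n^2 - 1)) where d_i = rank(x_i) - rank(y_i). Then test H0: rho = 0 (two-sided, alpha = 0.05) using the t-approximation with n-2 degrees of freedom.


Step 1: Rank x and y separately (midranks; no ties here).
rank(x): 20->11, 15->9, 3->3, 5->4, 17->10, 14->8, 7->5, 8->6, 2->2, 1->1, 13->7
rank(y): 4->2, 3->1, 9->6, 7->4, 6->3, 20->11, 11->8, 19->10, 8->5, 10->7, 12->9
Step 2: d_i = R_x(i) - R_y(i); compute d_i^2.
  (11-2)^2=81, (9-1)^2=64, (3-6)^2=9, (4-4)^2=0, (10-3)^2=49, (8-11)^2=9, (5-8)^2=9, (6-10)^2=16, (2-5)^2=9, (1-7)^2=36, (7-9)^2=4
sum(d^2) = 286.
Step 3: rho = 1 - 6*286 / (11*(11^2 - 1)) = 1 - 1716/1320 = -0.300000.
Step 4: Under H0, t = rho * sqrt((n-2)/(1-rho^2)) = -0.9435 ~ t(9).
Step 5: Two-sided p-value from the t-distribution with 9 df = 0.370083.
Step 6: alpha = 0.05. fail to reject H0.

rho = -0.3000, p = 0.370083, fail to reject H0 at alpha = 0.05.


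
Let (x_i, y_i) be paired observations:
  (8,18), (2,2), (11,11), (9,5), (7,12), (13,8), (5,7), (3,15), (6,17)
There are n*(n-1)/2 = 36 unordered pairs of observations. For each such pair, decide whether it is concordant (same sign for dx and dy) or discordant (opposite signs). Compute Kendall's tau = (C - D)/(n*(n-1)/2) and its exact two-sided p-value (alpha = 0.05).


Step 1: Enumerate the 36 unordered pairs (i,j) with i<j and classify each by sign(x_j-x_i) * sign(y_j-y_i).
  (1,2):dx=-6,dy=-16->C; (1,3):dx=+3,dy=-7->D; (1,4):dx=+1,dy=-13->D; (1,5):dx=-1,dy=-6->C
  (1,6):dx=+5,dy=-10->D; (1,7):dx=-3,dy=-11->C; (1,8):dx=-5,dy=-3->C; (1,9):dx=-2,dy=-1->C
  (2,3):dx=+9,dy=+9->C; (2,4):dx=+7,dy=+3->C; (2,5):dx=+5,dy=+10->C; (2,6):dx=+11,dy=+6->C
  (2,7):dx=+3,dy=+5->C; (2,8):dx=+1,dy=+13->C; (2,9):dx=+4,dy=+15->C; (3,4):dx=-2,dy=-6->C
  (3,5):dx=-4,dy=+1->D; (3,6):dx=+2,dy=-3->D; (3,7):dx=-6,dy=-4->C; (3,8):dx=-8,dy=+4->D
  (3,9):dx=-5,dy=+6->D; (4,5):dx=-2,dy=+7->D; (4,6):dx=+4,dy=+3->C; (4,7):dx=-4,dy=+2->D
  (4,8):dx=-6,dy=+10->D; (4,9):dx=-3,dy=+12->D; (5,6):dx=+6,dy=-4->D; (5,7):dx=-2,dy=-5->C
  (5,8):dx=-4,dy=+3->D; (5,9):dx=-1,dy=+5->D; (6,7):dx=-8,dy=-1->C; (6,8):dx=-10,dy=+7->D
  (6,9):dx=-7,dy=+9->D; (7,8):dx=-2,dy=+8->D; (7,9):dx=+1,dy=+10->C; (8,9):dx=+3,dy=+2->C
Step 2: C = 19, D = 17, total pairs = 36.
Step 3: tau = (C - D)/(n(n-1)/2) = (19 - 17)/36 = 0.055556.
Step 4: Exact two-sided p-value (enumerate n! = 362880 permutations of y under H0): p = 0.919455.
Step 5: alpha = 0.05. fail to reject H0.

tau_b = 0.0556 (C=19, D=17), p = 0.919455, fail to reject H0.


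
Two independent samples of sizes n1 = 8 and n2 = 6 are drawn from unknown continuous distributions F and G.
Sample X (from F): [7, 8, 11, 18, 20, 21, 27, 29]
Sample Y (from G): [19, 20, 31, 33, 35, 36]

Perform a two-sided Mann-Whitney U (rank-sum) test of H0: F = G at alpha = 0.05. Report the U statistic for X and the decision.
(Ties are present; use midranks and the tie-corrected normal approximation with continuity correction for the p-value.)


Step 1: Combine and sort all 14 observations; assign midranks.
sorted (value, group): (7,X), (8,X), (11,X), (18,X), (19,Y), (20,X), (20,Y), (21,X), (27,X), (29,X), (31,Y), (33,Y), (35,Y), (36,Y)
ranks: 7->1, 8->2, 11->3, 18->4, 19->5, 20->6.5, 20->6.5, 21->8, 27->9, 29->10, 31->11, 33->12, 35->13, 36->14
Step 2: Rank sum for X: R1 = 1 + 2 + 3 + 4 + 6.5 + 8 + 9 + 10 = 43.5.
Step 3: U_X = R1 - n1(n1+1)/2 = 43.5 - 8*9/2 = 43.5 - 36 = 7.5.
       U_Y = n1*n2 - U_X = 48 - 7.5 = 40.5.
Step 4: Ties are present, so use the tie-corrected normal approximation (with continuity correction) for the p-value.
Step 5: p-value = 0.038653; compare to alpha = 0.05. reject H0.

U_X = 7.5, p = 0.038653, reject H0 at alpha = 0.05.


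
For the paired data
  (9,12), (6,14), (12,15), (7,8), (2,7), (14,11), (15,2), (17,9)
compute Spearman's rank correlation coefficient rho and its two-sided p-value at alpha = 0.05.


Step 1: Rank x and y separately (midranks; no ties here).
rank(x): 9->4, 6->2, 12->5, 7->3, 2->1, 14->6, 15->7, 17->8
rank(y): 12->6, 14->7, 15->8, 8->3, 7->2, 11->5, 2->1, 9->4
Step 2: d_i = R_x(i) - R_y(i); compute d_i^2.
  (4-6)^2=4, (2-7)^2=25, (5-8)^2=9, (3-3)^2=0, (1-2)^2=1, (6-5)^2=1, (7-1)^2=36, (8-4)^2=16
sum(d^2) = 92.
Step 3: rho = 1 - 6*92 / (8*(8^2 - 1)) = 1 - 552/504 = -0.095238.
Step 4: Under H0, t = rho * sqrt((n-2)/(1-rho^2)) = -0.2343 ~ t(6).
Step 5: Two-sided p-value from the t-distribution with 6 df = 0.822505.
Step 6: alpha = 0.05. fail to reject H0.

rho = -0.0952, p = 0.822505, fail to reject H0 at alpha = 0.05.


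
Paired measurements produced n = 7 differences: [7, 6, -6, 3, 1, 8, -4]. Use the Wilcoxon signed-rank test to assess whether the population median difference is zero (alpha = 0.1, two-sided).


Step 1: Drop any zero differences (none here) and take |d_i|.
|d| = [7, 6, 6, 3, 1, 8, 4]
Step 2: Midrank |d_i| (ties get averaged ranks).
ranks: |7|->6, |6|->4.5, |6|->4.5, |3|->2, |1|->1, |8|->7, |4|->3
Step 3: Attach original signs; sum ranks with positive sign and with negative sign.
W+ = 6 + 4.5 + 2 + 1 + 7 = 20.5
W- = 4.5 + 3 = 7.5
(Check: W+ + W- = 28 should equal n(n+1)/2 = 28.)
Step 4: Test statistic W = min(W+, W-) = 7.5.
Step 5: Ties in |d|, so use the tie-corrected normal approximation.
        E[W] = n(n+1)/4 = 7*8/4 = 14.
        Tie groups: |d|=6 (t=2); sum(t^3 - t) = 6.
        Var[W] = n(n+1)(2n+1)/24 - sum(t^3-t)/48 = 840/24 - 6/48 = 34.875.
        z = (W - E[W]) / sqrt(Var[W]) = (7.5 - 14) / 5.9055 = -1.1007.
        Two-sided p = 2*Phi(z) = 0.271041.
Step 6: alpha = 0.1. fail to reject H0.

W+ = 20.5, W- = 7.5, W = min = 7.5, p = 0.271041, fail to reject H0.


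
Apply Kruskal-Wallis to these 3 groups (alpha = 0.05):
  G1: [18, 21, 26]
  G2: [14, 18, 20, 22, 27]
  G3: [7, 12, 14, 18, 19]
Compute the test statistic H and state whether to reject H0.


Step 1: Combine all N = 13 observations and assign midranks.
sorted (value, group, rank): (7,G3,1), (12,G3,2), (14,G2,3.5), (14,G3,3.5), (18,G1,6), (18,G2,6), (18,G3,6), (19,G3,8), (20,G2,9), (21,G1,10), (22,G2,11), (26,G1,12), (27,G2,13)
Step 2: Sum ranks within each group.
R_1 = 28 (n_1 = 3)
R_2 = 42.5 (n_2 = 5)
R_3 = 20.5 (n_3 = 5)
Step 3: H = 12/(N(N+1)) * sum(R_i^2/n_i) - 3(N+1)
     = 12/(13*14) * (28^2/3 + 42.5^2/5 + 20.5^2/5) - 3*14
     = 0.065934 * 706.633 - 42
     = 4.591209.
Step 4: Ties present; correction factor C = 1 - 30/(13^3 - 13) = 0.986264. Corrected H = 4.591209 / 0.986264 = 4.655153.
Step 5: Under H0, H ~ chi^2(2); p-value = 0.097532.
Step 6: alpha = 0.05. fail to reject H0.

H = 4.6552, df = 2, p = 0.097532, fail to reject H0.


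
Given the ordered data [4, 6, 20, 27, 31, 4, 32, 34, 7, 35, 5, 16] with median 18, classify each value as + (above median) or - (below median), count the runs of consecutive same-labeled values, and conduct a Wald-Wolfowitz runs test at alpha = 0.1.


Step 1: Compute median = 18; label A = above, B = below.
Labels in order: BBAAABAABABB  (n_A = 6, n_B = 6)
Step 2: Count runs R = 7.
Step 3: Under H0 (random ordering), E[R] = 2*n_A*n_B/(n_A+n_B) + 1 = 2*6*6/12 + 1 = 7.0000.
        Var[R] = 2*n_A*n_B*(2*n_A*n_B - n_A - n_B) / ((n_A+n_B)^2 * (n_A+n_B-1)) = 4320/1584 = 2.7273.
        SD[R] = 1.6514.
Step 4: R = E[R], so z = 0 with no continuity correction.
Step 5: Two-sided p-value via normal approximation = 2*(1 - Phi(|z|)) = 1.000000.
Step 6: alpha = 0.1. fail to reject H0.

R = 7, z = 0.0000, p = 1.000000, fail to reject H0.


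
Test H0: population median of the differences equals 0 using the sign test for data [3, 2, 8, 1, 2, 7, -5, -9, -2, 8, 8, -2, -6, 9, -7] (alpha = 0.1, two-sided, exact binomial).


Step 1: Discard zero differences. Original n = 15; n_eff = number of nonzero differences = 15.
Nonzero differences (with sign): +3, +2, +8, +1, +2, +7, -5, -9, -2, +8, +8, -2, -6, +9, -7
Step 2: Count signs: positive = 9, negative = 6.
Step 3: Under H0: P(positive) = 0.5, so the number of positives S ~ Bin(15, 0.5).
Step 4: Two-sided exact p-value = sum of Bin(15,0.5) probabilities at or below the observed probability = 0.607239.
Step 5: alpha = 0.1. fail to reject H0.

n_eff = 15, pos = 9, neg = 6, p = 0.607239, fail to reject H0.


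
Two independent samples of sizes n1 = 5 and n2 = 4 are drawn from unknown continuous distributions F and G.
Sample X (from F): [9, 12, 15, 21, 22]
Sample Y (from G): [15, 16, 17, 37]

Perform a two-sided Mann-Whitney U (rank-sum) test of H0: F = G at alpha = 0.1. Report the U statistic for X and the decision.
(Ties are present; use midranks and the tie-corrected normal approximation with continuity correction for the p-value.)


Step 1: Combine and sort all 9 observations; assign midranks.
sorted (value, group): (9,X), (12,X), (15,X), (15,Y), (16,Y), (17,Y), (21,X), (22,X), (37,Y)
ranks: 9->1, 12->2, 15->3.5, 15->3.5, 16->5, 17->6, 21->7, 22->8, 37->9
Step 2: Rank sum for X: R1 = 1 + 2 + 3.5 + 7 + 8 = 21.5.
Step 3: U_X = R1 - n1(n1+1)/2 = 21.5 - 5*6/2 = 21.5 - 15 = 6.5.
       U_Y = n1*n2 - U_X = 20 - 6.5 = 13.5.
Step 4: Ties are present, so use the tie-corrected normal approximation (with continuity correction) for the p-value.
Step 5: p-value = 0.460558; compare to alpha = 0.1. fail to reject H0.

U_X = 6.5, p = 0.460558, fail to reject H0 at alpha = 0.1.


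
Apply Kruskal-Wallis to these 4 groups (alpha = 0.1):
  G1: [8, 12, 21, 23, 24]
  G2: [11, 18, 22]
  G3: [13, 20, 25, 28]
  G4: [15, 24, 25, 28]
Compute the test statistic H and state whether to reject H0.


Step 1: Combine all N = 16 observations and assign midranks.
sorted (value, group, rank): (8,G1,1), (11,G2,2), (12,G1,3), (13,G3,4), (15,G4,5), (18,G2,6), (20,G3,7), (21,G1,8), (22,G2,9), (23,G1,10), (24,G1,11.5), (24,G4,11.5), (25,G3,13.5), (25,G4,13.5), (28,G3,15.5), (28,G4,15.5)
Step 2: Sum ranks within each group.
R_1 = 33.5 (n_1 = 5)
R_2 = 17 (n_2 = 3)
R_3 = 40 (n_3 = 4)
R_4 = 45.5 (n_4 = 4)
Step 3: H = 12/(N(N+1)) * sum(R_i^2/n_i) - 3(N+1)
     = 12/(16*17) * (33.5^2/5 + 17^2/3 + 40^2/4 + 45.5^2/4) - 3*17
     = 0.044118 * 1238.35 - 51
     = 3.632904.
Step 4: Ties present; correction factor C = 1 - 18/(16^3 - 16) = 0.995588. Corrected H = 3.632904 / 0.995588 = 3.649003.
Step 5: Under H0, H ~ chi^2(3); p-value = 0.301945.
Step 6: alpha = 0.1. fail to reject H0.

H = 3.6490, df = 3, p = 0.301945, fail to reject H0.


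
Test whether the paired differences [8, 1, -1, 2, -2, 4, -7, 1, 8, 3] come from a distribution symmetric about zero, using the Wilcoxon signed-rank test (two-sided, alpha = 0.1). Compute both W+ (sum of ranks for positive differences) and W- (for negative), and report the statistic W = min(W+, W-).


Step 1: Drop any zero differences (none here) and take |d_i|.
|d| = [8, 1, 1, 2, 2, 4, 7, 1, 8, 3]
Step 2: Midrank |d_i| (ties get averaged ranks).
ranks: |8|->9.5, |1|->2, |1|->2, |2|->4.5, |2|->4.5, |4|->7, |7|->8, |1|->2, |8|->9.5, |3|->6
Step 3: Attach original signs; sum ranks with positive sign and with negative sign.
W+ = 9.5 + 2 + 4.5 + 7 + 2 + 9.5 + 6 = 40.5
W- = 2 + 4.5 + 8 = 14.5
(Check: W+ + W- = 55 should equal n(n+1)/2 = 55.)
Step 4: Test statistic W = min(W+, W-) = 14.5.
Step 5: Ties in |d|, so use the tie-corrected normal approximation.
        E[W] = n(n+1)/4 = 10*11/4 = 27.5.
        Tie groups: |d|=1 (t=3), |d|=2 (t=2), |d|=8 (t=2); sum(t^3 - t) = 36.
        Var[W] = n(n+1)(2n+1)/24 - sum(t^3-t)/48 = 2310/24 - 36/48 = 95.5.
        z = (W - E[W]) / sqrt(Var[W]) = (14.5 - 27.5) / 9.7724 = -1.3303.
        Two-sided p = 2*Phi(z) = 0.183427.
Step 6: alpha = 0.1. fail to reject H0.

W+ = 40.5, W- = 14.5, W = min = 14.5, p = 0.183427, fail to reject H0.


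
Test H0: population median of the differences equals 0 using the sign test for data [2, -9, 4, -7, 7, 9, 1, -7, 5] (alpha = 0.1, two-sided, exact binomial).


Step 1: Discard zero differences. Original n = 9; n_eff = number of nonzero differences = 9.
Nonzero differences (with sign): +2, -9, +4, -7, +7, +9, +1, -7, +5
Step 2: Count signs: positive = 6, negative = 3.
Step 3: Under H0: P(positive) = 0.5, so the number of positives S ~ Bin(9, 0.5).
Step 4: Two-sided exact p-value = sum of Bin(9,0.5) probabilities at or below the observed probability = 0.507812.
Step 5: alpha = 0.1. fail to reject H0.

n_eff = 9, pos = 6, neg = 3, p = 0.507812, fail to reject H0.


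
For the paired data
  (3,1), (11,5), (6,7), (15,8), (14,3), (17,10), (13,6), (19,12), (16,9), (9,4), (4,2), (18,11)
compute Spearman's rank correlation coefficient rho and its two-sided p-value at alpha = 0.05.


Step 1: Rank x and y separately (midranks; no ties here).
rank(x): 3->1, 11->5, 6->3, 15->8, 14->7, 17->10, 13->6, 19->12, 16->9, 9->4, 4->2, 18->11
rank(y): 1->1, 5->5, 7->7, 8->8, 3->3, 10->10, 6->6, 12->12, 9->9, 4->4, 2->2, 11->11
Step 2: d_i = R_x(i) - R_y(i); compute d_i^2.
  (1-1)^2=0, (5-5)^2=0, (3-7)^2=16, (8-8)^2=0, (7-3)^2=16, (10-10)^2=0, (6-6)^2=0, (12-12)^2=0, (9-9)^2=0, (4-4)^2=0, (2-2)^2=0, (11-11)^2=0
sum(d^2) = 32.
Step 3: rho = 1 - 6*32 / (12*(12^2 - 1)) = 1 - 192/1716 = 0.888112.
Step 4: Under H0, t = rho * sqrt((n-2)/(1-rho^2)) = 6.1103 ~ t(10).
Step 5: Two-sided p-value from the t-distribution with 10 df = 0.000114.
Step 6: alpha = 0.05. reject H0.

rho = 0.8881, p = 0.000114, reject H0 at alpha = 0.05.
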